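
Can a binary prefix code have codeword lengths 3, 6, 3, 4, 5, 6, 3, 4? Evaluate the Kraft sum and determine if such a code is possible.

0.5625; yes

With common denominator 2^6 = 64: Σ 2^(−ℓᵢ) = 8/64 + 1/64 + 8/64 + 4/64 + 2/64 + 1/64 + 8/64 + 4/64 = 36/64 = 0.5625.
Kraft's inequality requires Σ ≤ 1; here Σ = 0.5625 ≤ 1, so such a prefix code exists.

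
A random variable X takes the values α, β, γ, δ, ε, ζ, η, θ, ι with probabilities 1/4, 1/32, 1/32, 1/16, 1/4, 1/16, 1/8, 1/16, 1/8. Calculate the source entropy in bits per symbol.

Each probability is a power of 1/2, so log₂(1/p) is an integer.
H = Σ p·log₂(1/p) = 1/4·2 + 1/32·5 + 1/32·5 + 1/16·4 + 1/4·2 + 1/16·4 + 1/8·3 + 1/16·4 + 1/8·3 = 2.8125 bits.

2.8125 bits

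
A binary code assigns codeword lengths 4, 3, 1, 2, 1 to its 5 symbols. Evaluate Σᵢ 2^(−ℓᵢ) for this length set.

With common denominator 2^4 = 16: Σ 2^(−ℓᵢ) = 1/16 + 2/16 + 8/16 + 4/16 + 8/16 = 23/16 = 1.4375.

1.4375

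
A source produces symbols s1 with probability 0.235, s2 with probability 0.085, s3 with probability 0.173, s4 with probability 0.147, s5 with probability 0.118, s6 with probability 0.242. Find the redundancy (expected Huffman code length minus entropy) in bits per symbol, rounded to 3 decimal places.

Entropy H = −Σ p log₂ p ≈ 2.4969 bits.
Huffman merges: 17/200+59/500→203/1000; 147/1000+173/1000→8/25; 203/1000+47/200→219/500; 121/500+8/25→281/500; 219/500+281/500→1. L = 2523/1000 ≈ 2.5230.
L − H = 2.5230 − 2.4969 = 0.026 bits.

0.026 bits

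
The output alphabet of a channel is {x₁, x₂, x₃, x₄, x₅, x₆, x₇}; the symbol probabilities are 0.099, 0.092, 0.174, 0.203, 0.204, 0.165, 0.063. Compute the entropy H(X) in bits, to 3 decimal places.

2.701 bits

H = −Σ pᵢ log₂ pᵢ.
−0.099·log₂(0.099) = 0.3303
−0.092·log₂(0.092) = 0.3167
−0.174·log₂(0.174) = 0.4390
−0.203·log₂(0.203) = 0.4670
−0.204·log₂(0.204) = 0.4678
−0.165·log₂(0.165) = 0.4289
−0.063·log₂(0.063) = 0.2513
Sum ≈ 2.7010 → 2.701 bits.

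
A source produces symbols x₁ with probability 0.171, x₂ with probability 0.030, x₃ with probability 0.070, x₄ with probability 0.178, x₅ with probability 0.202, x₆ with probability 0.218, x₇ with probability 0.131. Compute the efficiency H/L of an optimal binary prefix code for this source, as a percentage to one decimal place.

Entropy H = −Σ p log₂ p ≈ 2.6286 bits.
Huffman merges: 3/100+7/100→1/10; 1/10+131/1000→231/1000; 171/1000+89/500→349/1000; 101/500+109/500→21/50; 231/1000+349/1000→29/50; 21/50+29/50→1. L = 67/25 ≈ 2.6800.
Efficiency = H/L = 2.6286/2.6800 = 98.1%.

98.1%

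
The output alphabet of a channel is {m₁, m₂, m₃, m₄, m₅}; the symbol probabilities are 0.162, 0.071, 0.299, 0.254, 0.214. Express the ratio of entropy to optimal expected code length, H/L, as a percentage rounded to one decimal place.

98.3%

Entropy H = −Σ p log₂ p ≈ 2.1953 bits.
Huffman merges: 71/1000+81/500→233/1000; 107/500+233/1000→447/1000; 127/500+299/1000→553/1000; 447/1000+553/1000→1. L = 2233/1000 ≈ 2.2330.
Efficiency = H/L = 2.1953/2.2330 = 98.3%.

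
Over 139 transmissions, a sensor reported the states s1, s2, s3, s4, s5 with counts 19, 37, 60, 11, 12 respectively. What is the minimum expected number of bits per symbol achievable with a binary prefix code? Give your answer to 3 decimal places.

2.036 bits/symbol

Probabilities are the counts divided by 139.
Repeatedly combine the two least-probable nodes; the expected code length is the sum of the merged weights.
merge 11/139 + 12/139 → 23/139
merge 19/139 + 23/139 → 42/139
merge 37/139 + 42/139 → 79/139
merge 60/139 + 79/139 → 1
L = 23/139 + 42/139 + 79/139 + 1 = 283/139 ≈ 2.036 bits/symbol.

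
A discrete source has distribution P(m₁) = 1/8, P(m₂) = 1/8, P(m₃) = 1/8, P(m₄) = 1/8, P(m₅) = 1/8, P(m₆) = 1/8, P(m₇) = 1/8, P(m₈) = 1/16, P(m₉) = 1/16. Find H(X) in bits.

Each probability is a power of 1/2, so log₂(1/p) is an integer.
H = Σ p·log₂(1/p) = 1/8·3 + 1/8·3 + 1/8·3 + 1/8·3 + 1/8·3 + 1/8·3 + 1/8·3 + 1/16·4 + 1/16·4 = 3.125 bits.

3.125 bits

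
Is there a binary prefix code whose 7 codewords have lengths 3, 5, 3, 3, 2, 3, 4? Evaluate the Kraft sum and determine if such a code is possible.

With common denominator 2^5 = 32: Σ 2^(−ℓᵢ) = 4/32 + 1/32 + 4/32 + 4/32 + 8/32 + 4/32 + 2/32 = 27/32 = 0.84375.
Kraft's inequality requires Σ ≤ 1; here Σ = 0.84375 ≤ 1, so such a prefix code exists.

0.84375; yes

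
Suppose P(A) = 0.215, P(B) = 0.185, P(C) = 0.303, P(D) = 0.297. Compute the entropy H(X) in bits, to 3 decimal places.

H = −Σ pᵢ log₂ pᵢ.
−0.215·log₂(0.215) = 0.4768
−0.185·log₂(0.185) = 0.4504
−0.303·log₂(0.303) = 0.5220
−0.297·log₂(0.297) = 0.5202
Sum ≈ 1.9693 → 1.969 bits.

1.969 bits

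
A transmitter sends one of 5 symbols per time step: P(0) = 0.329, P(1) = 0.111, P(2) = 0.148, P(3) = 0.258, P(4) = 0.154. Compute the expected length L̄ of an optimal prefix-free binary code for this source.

2.259 bits/symbol

Repeatedly combine the two least-probable nodes; the expected code length is the sum of the merged weights.
merge 111/1000 + 37/250 → 259/1000
merge 77/500 + 129/500 → 103/250
merge 259/1000 + 329/1000 → 147/250
merge 103/250 + 147/250 → 1
L = 259/1000 + 103/250 + 147/250 + 1 = 2259/1000 = 2.259 bits/symbol.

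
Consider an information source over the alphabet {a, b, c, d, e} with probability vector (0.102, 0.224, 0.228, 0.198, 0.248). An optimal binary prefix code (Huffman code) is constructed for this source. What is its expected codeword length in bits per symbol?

2.3 bits/symbol

Repeatedly combine the two least-probable nodes; the expected code length is the sum of the merged weights.
merge 51/500 + 99/500 → 3/10
merge 28/125 + 57/250 → 113/250
merge 31/125 + 3/10 → 137/250
merge 113/250 + 137/250 → 1
L = 3/10 + 113/250 + 137/250 + 1 = 23/10 = 2.3 bits/symbol.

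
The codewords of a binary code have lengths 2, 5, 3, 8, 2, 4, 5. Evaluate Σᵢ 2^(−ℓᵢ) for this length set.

0.75390625

With common denominator 2^8 = 256: Σ 2^(−ℓᵢ) = 64/256 + 8/256 + 32/256 + 1/256 + 64/256 + 16/256 + 8/256 = 193/256 = 0.75390625.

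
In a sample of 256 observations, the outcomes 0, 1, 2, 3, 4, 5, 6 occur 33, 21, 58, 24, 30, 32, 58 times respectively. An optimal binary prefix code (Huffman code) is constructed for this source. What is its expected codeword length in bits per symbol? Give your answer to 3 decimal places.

Probabilities are the counts divided by 256.
Repeatedly combine the two least-probable nodes; the expected code length is the sum of the merged weights.
merge 21/256 + 3/32 → 45/256
merge 15/128 + 1/8 → 31/128
merge 33/256 + 45/256 → 39/128
merge 29/128 + 29/128 → 29/64
merge 31/128 + 39/128 → 35/64
merge 29/64 + 35/64 → 1
L = 45/256 + 31/128 + 39/128 + 29/64 + 35/64 + 1 = 697/256 ≈ 2.723 bits/symbol.

2.723 bits/symbol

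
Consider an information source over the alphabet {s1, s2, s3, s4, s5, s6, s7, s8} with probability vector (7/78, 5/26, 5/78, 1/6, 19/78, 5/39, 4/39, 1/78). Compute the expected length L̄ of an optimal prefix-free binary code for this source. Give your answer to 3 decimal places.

Repeatedly combine the two least-probable nodes; the expected code length is the sum of the merged weights.
merge 1/78 + 5/78 → 1/13
merge 1/13 + 7/78 → 1/6
merge 4/39 + 5/39 → 3/13
merge 1/6 + 1/6 → 1/3
merge 5/26 + 3/13 → 11/26
merge 19/78 + 1/3 → 15/26
merge 11/26 + 15/26 → 1
L = 1/13 + 1/6 + 3/13 + 1/3 + 11/26 + 15/26 + 1 = 73/26 ≈ 2.808 bits/symbol.

2.808 bits/symbol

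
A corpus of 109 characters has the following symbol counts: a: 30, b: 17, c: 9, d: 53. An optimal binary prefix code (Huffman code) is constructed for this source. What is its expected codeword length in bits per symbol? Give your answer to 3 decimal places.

1.752 bits/symbol

Probabilities are the counts divided by 109.
Repeatedly combine the two least-probable nodes; the expected code length is the sum of the merged weights.
merge 9/109 + 17/109 → 26/109
merge 26/109 + 30/109 → 56/109
merge 53/109 + 56/109 → 1
L = 26/109 + 56/109 + 1 = 191/109 ≈ 1.752 bits/symbol.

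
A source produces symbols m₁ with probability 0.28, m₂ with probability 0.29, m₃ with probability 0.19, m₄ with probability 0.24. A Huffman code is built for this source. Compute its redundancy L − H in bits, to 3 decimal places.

Entropy H = −Σ p log₂ p ≈ 1.9815 bits.
Huffman merges: 19/100+6/25→43/100; 7/25+29/100→57/100; 43/100+57/100→1. L = 2 ≈ 2.0000.
L − H = 2.0000 − 1.9815 = 0.019 bits.

0.019 bits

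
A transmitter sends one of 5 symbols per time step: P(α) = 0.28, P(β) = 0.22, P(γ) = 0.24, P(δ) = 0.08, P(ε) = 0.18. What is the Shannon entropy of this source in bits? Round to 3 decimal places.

2.226 bits

H = −Σ pᵢ log₂ pᵢ.
−0.28·log₂(0.28) = 0.5142
−0.22·log₂(0.22) = 0.4806
−0.24·log₂(0.24) = 0.4941
−0.08·log₂(0.08) = 0.2915
−0.18·log₂(0.18) = 0.4453
Sum ≈ 2.2257 → 2.226 bits.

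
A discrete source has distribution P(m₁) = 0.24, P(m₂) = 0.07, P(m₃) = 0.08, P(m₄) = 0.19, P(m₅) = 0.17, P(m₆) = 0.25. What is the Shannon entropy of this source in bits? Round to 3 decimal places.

H = −Σ pᵢ log₂ pᵢ.
−0.24·log₂(0.24) = 0.4941
−0.07·log₂(0.07) = 0.2686
−0.08·log₂(0.08) = 0.2915
−0.19·log₂(0.19) = 0.4552
−0.17·log₂(0.17) = 0.4346
−0.25·log₂(0.25) = 0.5000
Sum ≈ 2.4440 → 2.444 bits.

2.444 bits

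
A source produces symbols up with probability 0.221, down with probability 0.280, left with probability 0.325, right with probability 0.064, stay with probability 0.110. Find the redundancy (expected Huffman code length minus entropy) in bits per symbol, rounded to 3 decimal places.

0.047 bits

Entropy H = −Σ p log₂ p ≈ 2.1266 bits.
Huffman merges: 8/125+11/100→87/500; 87/500+221/1000→79/200; 7/25+13/40→121/200; 79/200+121/200→1. L = 1087/500 ≈ 2.1740.
L − H = 2.1740 − 2.1266 = 0.047 bits.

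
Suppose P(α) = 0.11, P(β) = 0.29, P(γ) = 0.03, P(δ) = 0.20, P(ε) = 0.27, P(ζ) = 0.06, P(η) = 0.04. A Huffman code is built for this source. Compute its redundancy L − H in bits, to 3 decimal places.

Entropy H = −Σ p log₂ p ≈ 2.4237 bits.
Huffman merges: 3/100+1/25→7/100; 3/50+7/100→13/100; 11/100+13/100→6/25; 1/5+6/25→11/25; 27/100+29/100→14/25; 11/25+14/25→1. L = 61/25 ≈ 2.4400.
L − H = 2.4400 − 2.4237 = 0.016 bits.

0.016 bits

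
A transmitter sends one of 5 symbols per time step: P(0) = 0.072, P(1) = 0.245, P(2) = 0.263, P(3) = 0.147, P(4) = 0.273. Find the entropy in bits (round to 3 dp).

2.195 bits

H = −Σ pᵢ log₂ pᵢ.
−0.072·log₂(0.072) = 0.2733
−0.245·log₂(0.245) = 0.4971
−0.263·log₂(0.263) = 0.5068
−0.147·log₂(0.147) = 0.4066
−0.273·log₂(0.273) = 0.5113
Sum ≈ 2.1952 → 2.195 bits.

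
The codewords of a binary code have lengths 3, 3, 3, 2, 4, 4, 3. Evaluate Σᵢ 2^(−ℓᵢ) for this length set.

With common denominator 2^4 = 16: Σ 2^(−ℓᵢ) = 2/16 + 2/16 + 2/16 + 4/16 + 1/16 + 1/16 + 2/16 = 14/16 = 0.875.

0.875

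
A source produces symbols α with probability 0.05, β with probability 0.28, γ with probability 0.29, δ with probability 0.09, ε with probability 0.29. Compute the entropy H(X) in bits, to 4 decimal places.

H = −Σ pᵢ log₂ pᵢ.
−0.05·log₂(0.05) = 0.2161
−0.28·log₂(0.28) = 0.5142
−0.29·log₂(0.29) = 0.5179
−0.09·log₂(0.09) = 0.3127
−0.29·log₂(0.29) = 0.5179
Sum ≈ 2.0788 → 2.0788 bits.

2.0788 bits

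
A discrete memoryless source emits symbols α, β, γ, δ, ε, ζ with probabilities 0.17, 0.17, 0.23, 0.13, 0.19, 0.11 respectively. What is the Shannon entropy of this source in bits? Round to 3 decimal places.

2.545 bits

H = −Σ pᵢ log₂ pᵢ.
−0.17·log₂(0.17) = 0.4346
−0.17·log₂(0.17) = 0.4346
−0.23·log₂(0.23) = 0.4877
−0.13·log₂(0.13) = 0.3826
−0.19·log₂(0.19) = 0.4552
−0.11·log₂(0.11) = 0.3503
Sum ≈ 2.5450 → 2.545 bits.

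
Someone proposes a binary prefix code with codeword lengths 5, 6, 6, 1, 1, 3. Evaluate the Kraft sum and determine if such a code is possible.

1.1875; no

With common denominator 2^6 = 64: Σ 2^(−ℓᵢ) = 2/64 + 1/64 + 1/64 + 32/64 + 32/64 + 8/64 = 76/64 = 1.1875.
Kraft's inequality requires Σ ≤ 1; here Σ = 1.1875 > 1, so no such prefix code exists.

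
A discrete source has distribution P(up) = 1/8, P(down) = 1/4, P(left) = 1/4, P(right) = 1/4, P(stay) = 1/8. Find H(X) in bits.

2.25 bits

Each probability is a power of 1/2, so log₂(1/p) is an integer.
H = Σ p·log₂(1/p) = 1/8·3 + 1/4·2 + 1/4·2 + 1/4·2 + 1/8·3 = 2.25 bits.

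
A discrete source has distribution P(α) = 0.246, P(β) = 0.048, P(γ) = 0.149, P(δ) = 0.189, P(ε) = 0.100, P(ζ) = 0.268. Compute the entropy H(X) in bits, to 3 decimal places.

2.413 bits

H = −Σ pᵢ log₂ pᵢ.
−0.246·log₂(0.246) = 0.4977
−0.048·log₂(0.048) = 0.2103
−0.149·log₂(0.149) = 0.4092
−0.189·log₂(0.189) = 0.4543
−0.100·log₂(0.100) = 0.3322
−0.268·log₂(0.268) = 0.5091
Sum ≈ 2.4128 → 2.413 bits.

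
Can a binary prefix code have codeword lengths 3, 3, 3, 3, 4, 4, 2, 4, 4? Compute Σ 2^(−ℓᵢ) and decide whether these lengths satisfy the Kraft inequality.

1; yes

With common denominator 2^4 = 16: Σ 2^(−ℓᵢ) = 2/16 + 2/16 + 2/16 + 2/16 + 1/16 + 1/16 + 4/16 + 1/16 + 1/16 = 16/16 = 1.
Kraft's inequality requires Σ ≤ 1; here Σ = 1 ≤ 1, so such a prefix code exists.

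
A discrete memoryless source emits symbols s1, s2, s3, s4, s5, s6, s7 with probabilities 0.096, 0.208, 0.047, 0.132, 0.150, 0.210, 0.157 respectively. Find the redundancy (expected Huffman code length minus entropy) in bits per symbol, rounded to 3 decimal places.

Entropy H = −Σ p log₂ p ≈ 2.6914 bits.
Huffman merges: 47/1000+12/125→143/1000; 33/250+143/1000→11/40; 3/20+157/1000→307/1000; 26/125+21/100→209/500; 11/40+307/1000→291/500; 209/500+291/500→1. L = 109/40 ≈ 2.7250.
L − H = 2.7250 − 2.6914 = 0.034 bits.

0.034 bits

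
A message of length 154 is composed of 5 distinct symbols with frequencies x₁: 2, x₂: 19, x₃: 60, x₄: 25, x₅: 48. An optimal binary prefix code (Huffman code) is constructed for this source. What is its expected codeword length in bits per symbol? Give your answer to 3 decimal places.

2.045 bits/symbol

Probabilities are the counts divided by 154.
Repeatedly combine the two least-probable nodes; the expected code length is the sum of the merged weights.
merge 1/77 + 19/154 → 3/22
merge 3/22 + 25/154 → 23/77
merge 23/77 + 24/77 → 47/77
merge 30/77 + 47/77 → 1
L = 3/22 + 23/77 + 47/77 + 1 = 45/22 ≈ 2.045 bits/symbol.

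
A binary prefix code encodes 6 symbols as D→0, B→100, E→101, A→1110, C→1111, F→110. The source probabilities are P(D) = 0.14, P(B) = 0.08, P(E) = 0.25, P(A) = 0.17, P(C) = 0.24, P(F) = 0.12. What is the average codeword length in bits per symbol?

3.13 bits/symbol

L̄ = Σ pᵢ·ℓᵢ = 0.14·1 + 0.08·3 + 0.25·3 + 0.17·4 + 0.24·4 + 0.12·3 = 3.13 bits/symbol.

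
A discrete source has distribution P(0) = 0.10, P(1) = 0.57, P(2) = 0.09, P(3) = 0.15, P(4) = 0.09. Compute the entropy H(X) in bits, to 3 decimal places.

H = −Σ pᵢ log₂ pᵢ.
−0.10·log₂(0.10) = 0.3322
−0.57·log₂(0.57) = 0.4623
−0.09·log₂(0.09) = 0.3127
−0.15·log₂(0.15) = 0.4105
−0.09·log₂(0.09) = 0.3127
Sum ≈ 1.8303 → 1.830 bits.

1.830 bits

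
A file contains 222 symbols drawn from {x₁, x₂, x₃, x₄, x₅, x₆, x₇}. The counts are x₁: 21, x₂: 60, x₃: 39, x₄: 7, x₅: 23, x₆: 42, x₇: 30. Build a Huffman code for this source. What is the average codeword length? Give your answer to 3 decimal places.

2.667 bits/symbol

Probabilities are the counts divided by 222.
Repeatedly combine the two least-probable nodes; the expected code length is the sum of the merged weights.
merge 7/222 + 7/74 → 14/111
merge 23/222 + 14/111 → 17/74
merge 5/37 + 13/74 → 23/74
merge 7/37 + 17/74 → 31/74
merge 10/37 + 23/74 → 43/74
merge 31/74 + 43/74 → 1
L = 14/111 + 17/74 + 23/74 + 31/74 + 43/74 + 1 = 8/3 ≈ 2.667 bits/symbol.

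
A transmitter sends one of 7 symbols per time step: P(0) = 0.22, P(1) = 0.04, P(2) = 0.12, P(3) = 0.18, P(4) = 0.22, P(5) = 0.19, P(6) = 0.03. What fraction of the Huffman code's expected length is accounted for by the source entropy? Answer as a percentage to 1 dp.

Entropy H = −Σ p log₂ p ≈ 2.5663 bits.
Huffman merges: 3/100+1/25→7/100; 7/100+3/25→19/100; 9/50+19/100→37/100; 19/100+11/50→41/100; 11/50+37/100→59/100; 41/100+59/100→1. L = 263/100 ≈ 2.6300.
Efficiency = H/L = 2.5663/2.6300 = 97.6%.

97.6%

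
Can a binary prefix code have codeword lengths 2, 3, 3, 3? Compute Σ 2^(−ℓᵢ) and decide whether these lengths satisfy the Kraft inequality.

With common denominator 2^3 = 8: Σ 2^(−ℓᵢ) = 2/8 + 1/8 + 1/8 + 1/8 = 5/8 = 0.625.
Kraft's inequality requires Σ ≤ 1; here Σ = 0.625 ≤ 1, so such a prefix code exists.

0.625; yes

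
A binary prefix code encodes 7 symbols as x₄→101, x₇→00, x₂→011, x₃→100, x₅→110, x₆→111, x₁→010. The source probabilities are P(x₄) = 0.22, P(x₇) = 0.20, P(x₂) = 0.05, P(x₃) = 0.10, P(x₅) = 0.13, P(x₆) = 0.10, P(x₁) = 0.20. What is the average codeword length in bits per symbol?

L̄ = Σ pᵢ·ℓᵢ = 0.22·3 + 0.20·2 + 0.05·3 + 0.10·3 + 0.13·3 + 0.10·3 + 0.20·3 = 2.8 bits/symbol.

2.8 bits/symbol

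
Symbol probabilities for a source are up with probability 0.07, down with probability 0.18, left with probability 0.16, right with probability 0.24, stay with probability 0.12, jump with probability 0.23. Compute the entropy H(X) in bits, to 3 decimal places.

2.486 bits

H = −Σ pᵢ log₂ pᵢ.
−0.07·log₂(0.07) = 0.2686
−0.18·log₂(0.18) = 0.4453
−0.16·log₂(0.16) = 0.4230
−0.24·log₂(0.24) = 0.4941
−0.12·log₂(0.12) = 0.3671
−0.23·log₂(0.23) = 0.4877
Sum ≈ 2.4857 → 2.486 bits.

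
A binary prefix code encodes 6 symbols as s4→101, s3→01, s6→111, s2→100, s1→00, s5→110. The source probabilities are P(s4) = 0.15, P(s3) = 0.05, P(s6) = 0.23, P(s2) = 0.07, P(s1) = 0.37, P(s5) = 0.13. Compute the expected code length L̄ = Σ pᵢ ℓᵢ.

2.58 bits/symbol

L̄ = Σ pᵢ·ℓᵢ = 0.15·3 + 0.05·2 + 0.23·3 + 0.07·3 + 0.37·2 + 0.13·3 = 2.58 bits/symbol.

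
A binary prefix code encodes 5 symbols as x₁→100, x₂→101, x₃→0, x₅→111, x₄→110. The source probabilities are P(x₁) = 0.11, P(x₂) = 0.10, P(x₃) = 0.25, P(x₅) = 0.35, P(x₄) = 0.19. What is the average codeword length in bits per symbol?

2.5 bits/symbol

L̄ = Σ pᵢ·ℓᵢ = 0.11·3 + 0.10·3 + 0.25·1 + 0.35·3 + 0.19·3 = 2.5 bits/symbol.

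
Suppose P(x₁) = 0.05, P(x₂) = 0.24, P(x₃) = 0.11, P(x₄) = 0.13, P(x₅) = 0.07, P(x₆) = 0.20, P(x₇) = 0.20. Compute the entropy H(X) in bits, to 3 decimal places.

2.640 bits

H = −Σ pᵢ log₂ pᵢ.
−0.05·log₂(0.05) = 0.2161
−0.24·log₂(0.24) = 0.4941
−0.11·log₂(0.11) = 0.3503
−0.13·log₂(0.13) = 0.3826
−0.07·log₂(0.07) = 0.2686
−0.20·log₂(0.20) = 0.4644
−0.20·log₂(0.20) = 0.4644
Sum ≈ 2.6405 → 2.640 bits.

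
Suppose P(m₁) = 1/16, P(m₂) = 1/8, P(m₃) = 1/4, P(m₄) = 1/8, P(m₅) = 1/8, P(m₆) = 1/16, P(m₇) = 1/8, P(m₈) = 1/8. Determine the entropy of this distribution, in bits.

2.875 bits

Each probability is a power of 1/2, so log₂(1/p) is an integer.
H = Σ p·log₂(1/p) = 1/16·4 + 1/8·3 + 1/4·2 + 1/8·3 + 1/8·3 + 1/16·4 + 1/8·3 + 1/8·3 = 2.875 bits.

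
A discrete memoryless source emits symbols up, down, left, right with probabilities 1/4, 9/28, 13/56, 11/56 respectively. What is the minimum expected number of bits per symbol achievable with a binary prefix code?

2 bits/symbol

Repeatedly combine the two least-probable nodes; the expected code length is the sum of the merged weights.
merge 11/56 + 13/56 → 3/7
merge 1/4 + 9/28 → 4/7
merge 3/7 + 4/7 → 1
L = 3/7 + 4/7 + 1 = 2 bits/symbol.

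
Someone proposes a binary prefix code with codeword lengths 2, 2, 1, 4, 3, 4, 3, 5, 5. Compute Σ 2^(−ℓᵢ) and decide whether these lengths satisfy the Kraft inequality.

With common denominator 2^5 = 32: Σ 2^(−ℓᵢ) = 8/32 + 8/32 + 16/32 + 2/32 + 4/32 + 2/32 + 4/32 + 1/32 + 1/32 = 46/32 = 1.4375.
Kraft's inequality requires Σ ≤ 1; here Σ = 1.4375 > 1, so no such prefix code exists.

1.4375; no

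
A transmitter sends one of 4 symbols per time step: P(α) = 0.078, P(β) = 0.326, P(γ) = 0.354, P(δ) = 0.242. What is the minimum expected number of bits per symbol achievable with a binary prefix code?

1.966 bits/symbol

Repeatedly combine the two least-probable nodes; the expected code length is the sum of the merged weights.
merge 39/500 + 121/500 → 8/25
merge 8/25 + 163/500 → 323/500
merge 177/500 + 323/500 → 1
L = 8/25 + 323/500 + 1 = 983/500 = 1.966 bits/symbol.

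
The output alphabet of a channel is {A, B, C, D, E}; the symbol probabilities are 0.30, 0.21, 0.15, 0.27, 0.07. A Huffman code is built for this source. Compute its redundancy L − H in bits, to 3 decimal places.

Entropy H = −Σ p log₂ p ≈ 2.1830 bits.
Huffman merges: 7/100+3/20→11/50; 21/100+11/50→43/100; 27/100+3/10→57/100; 43/100+57/100→1. L = 111/50 ≈ 2.2200.
L − H = 2.2200 − 2.1830 = 0.037 bits.

0.037 bits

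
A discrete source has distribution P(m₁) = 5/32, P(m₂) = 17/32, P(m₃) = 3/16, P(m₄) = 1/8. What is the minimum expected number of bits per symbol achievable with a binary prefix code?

Repeatedly combine the two least-probable nodes; the expected code length is the sum of the merged weights.
merge 1/8 + 5/32 → 9/32
merge 3/16 + 9/32 → 15/32
merge 15/32 + 17/32 → 1
L = 9/32 + 15/32 + 1 = 7/4 = 1.75 bits/symbol.

1.75 bits/symbol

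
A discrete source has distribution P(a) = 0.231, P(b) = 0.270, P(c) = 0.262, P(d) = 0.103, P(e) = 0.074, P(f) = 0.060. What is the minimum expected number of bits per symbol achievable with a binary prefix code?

2.371 bits/symbol

Repeatedly combine the two least-probable nodes; the expected code length is the sum of the merged weights.
merge 3/50 + 37/500 → 67/500
merge 103/1000 + 67/500 → 237/1000
merge 231/1000 + 237/1000 → 117/250
merge 131/500 + 27/100 → 133/250
merge 117/250 + 133/250 → 1
L = 67/500 + 237/1000 + 117/250 + 133/250 + 1 = 2371/1000 = 2.371 bits/symbol.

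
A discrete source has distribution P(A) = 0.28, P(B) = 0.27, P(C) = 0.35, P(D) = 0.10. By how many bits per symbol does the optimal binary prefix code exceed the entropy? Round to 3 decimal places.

0.113 bits

Entropy H = −Σ p log₂ p ≈ 1.8865 bits.
Huffman merges: 1/10+27/100→37/100; 7/25+7/20→63/100; 37/100+63/100→1. L = 2 ≈ 2.0000.
L − H = 2.0000 − 1.8865 = 0.113 bits.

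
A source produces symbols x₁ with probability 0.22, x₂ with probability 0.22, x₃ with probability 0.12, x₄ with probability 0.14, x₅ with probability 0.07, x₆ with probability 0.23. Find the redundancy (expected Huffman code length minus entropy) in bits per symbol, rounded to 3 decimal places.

0.038 bits

Entropy H = −Σ p log₂ p ≈ 2.4815 bits.
Huffman merges: 7/100+3/25→19/100; 7/50+19/100→33/100; 11/50+11/50→11/25; 23/100+33/100→14/25; 11/25+14/25→1. L = 63/25 ≈ 2.5200.
L − H = 2.5200 − 2.4815 = 0.038 bits.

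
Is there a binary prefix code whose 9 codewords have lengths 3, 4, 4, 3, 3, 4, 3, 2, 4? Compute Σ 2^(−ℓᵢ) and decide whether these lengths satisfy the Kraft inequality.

With common denominator 2^4 = 16: Σ 2^(−ℓᵢ) = 2/16 + 1/16 + 1/16 + 2/16 + 2/16 + 1/16 + 2/16 + 4/16 + 1/16 = 16/16 = 1.
Kraft's inequality requires Σ ≤ 1; here Σ = 1 ≤ 1, so such a prefix code exists.

1; yes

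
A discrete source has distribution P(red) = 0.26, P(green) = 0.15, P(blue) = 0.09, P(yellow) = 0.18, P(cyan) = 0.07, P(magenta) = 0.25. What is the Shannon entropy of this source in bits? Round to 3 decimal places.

H = −Σ pᵢ log₂ pᵢ.
−0.26·log₂(0.26) = 0.5053
−0.15·log₂(0.15) = 0.4105
−0.09·log₂(0.09) = 0.3127
−0.18·log₂(0.18) = 0.4453
−0.07·log₂(0.07) = 0.2686
−0.25·log₂(0.25) = 0.5000
Sum ≈ 2.4423 → 2.442 bits.

2.442 bits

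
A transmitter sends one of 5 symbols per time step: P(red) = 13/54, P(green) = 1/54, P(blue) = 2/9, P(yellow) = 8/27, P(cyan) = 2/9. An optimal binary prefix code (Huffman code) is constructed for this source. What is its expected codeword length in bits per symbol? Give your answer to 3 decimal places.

2.241 bits/symbol

Repeatedly combine the two least-probable nodes; the expected code length is the sum of the merged weights.
merge 1/54 + 2/9 → 13/54
merge 2/9 + 13/54 → 25/54
merge 13/54 + 8/27 → 29/54
merge 25/54 + 29/54 → 1
L = 13/54 + 25/54 + 29/54 + 1 = 121/54 ≈ 2.241 bits/symbol.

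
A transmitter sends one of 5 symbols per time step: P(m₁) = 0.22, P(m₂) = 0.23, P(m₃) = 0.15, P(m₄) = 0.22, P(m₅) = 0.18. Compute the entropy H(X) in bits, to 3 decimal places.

2.305 bits

H = −Σ pᵢ log₂ pᵢ.
−0.22·log₂(0.22) = 0.4806
−0.23·log₂(0.23) = 0.4877
−0.15·log₂(0.15) = 0.4105
−0.22·log₂(0.22) = 0.4806
−0.18·log₂(0.18) = 0.4453
Sum ≈ 2.3047 → 2.305 bits.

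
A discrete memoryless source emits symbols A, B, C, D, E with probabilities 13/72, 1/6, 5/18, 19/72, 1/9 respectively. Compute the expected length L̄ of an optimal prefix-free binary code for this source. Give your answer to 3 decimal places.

Repeatedly combine the two least-probable nodes; the expected code length is the sum of the merged weights.
merge 1/9 + 1/6 → 5/18
merge 13/72 + 19/72 → 4/9
merge 5/18 + 5/18 → 5/9
merge 4/9 + 5/9 → 1
L = 5/18 + 4/9 + 5/9 + 1 = 41/18 ≈ 2.278 bits/symbol.

2.278 bits/symbol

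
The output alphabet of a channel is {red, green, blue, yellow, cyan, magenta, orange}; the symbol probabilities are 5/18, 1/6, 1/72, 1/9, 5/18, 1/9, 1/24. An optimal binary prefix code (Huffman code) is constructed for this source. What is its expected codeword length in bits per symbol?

Repeatedly combine the two least-probable nodes; the expected code length is the sum of the merged weights.
merge 1/72 + 1/24 → 1/18
merge 1/18 + 1/9 → 1/6
merge 1/9 + 1/6 → 5/18
merge 1/6 + 5/18 → 4/9
merge 5/18 + 5/18 → 5/9
merge 4/9 + 5/9 → 1
L = 1/18 + 1/6 + 5/18 + 4/9 + 5/9 + 1 = 5/2 = 2.5 bits/symbol.

2.5 bits/symbol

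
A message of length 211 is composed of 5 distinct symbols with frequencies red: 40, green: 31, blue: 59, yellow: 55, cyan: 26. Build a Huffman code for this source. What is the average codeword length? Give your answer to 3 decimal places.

Probabilities are the counts divided by 211.
Repeatedly combine the two least-probable nodes; the expected code length is the sum of the merged weights.
merge 26/211 + 31/211 → 57/211
merge 40/211 + 55/211 → 95/211
merge 57/211 + 59/211 → 116/211
merge 95/211 + 116/211 → 1
L = 57/211 + 95/211 + 116/211 + 1 = 479/211 ≈ 2.270 bits/symbol.

2.270 bits/symbol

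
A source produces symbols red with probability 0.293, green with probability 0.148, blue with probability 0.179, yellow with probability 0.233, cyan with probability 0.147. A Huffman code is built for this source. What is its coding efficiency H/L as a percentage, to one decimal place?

Entropy H = −Σ p log₂ p ≈ 2.2674 bits.
Huffman merges: 147/1000+37/250→59/200; 179/1000+233/1000→103/250; 293/1000+59/200→147/250; 103/250+147/250→1. L = 459/200 ≈ 2.2950.
Efficiency = H/L = 2.2674/2.2950 = 98.8%.

98.8%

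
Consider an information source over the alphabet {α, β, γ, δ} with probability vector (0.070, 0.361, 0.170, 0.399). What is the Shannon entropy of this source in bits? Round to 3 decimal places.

H = −Σ pᵢ log₂ pᵢ.
−0.070·log₂(0.070) = 0.2686
−0.361·log₂(0.361) = 0.5306
−0.170·log₂(0.170) = 0.4346
−0.399·log₂(0.399) = 0.5289
Sum ≈ 1.7627 → 1.763 bits.

1.763 bits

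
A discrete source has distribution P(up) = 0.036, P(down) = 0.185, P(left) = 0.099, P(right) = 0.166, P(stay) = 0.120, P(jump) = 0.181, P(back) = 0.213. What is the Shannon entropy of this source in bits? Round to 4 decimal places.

2.6720 bits

H = −Σ pᵢ log₂ pᵢ.
−0.036·log₂(0.036) = 0.1727
−0.185·log₂(0.185) = 0.4504
−0.099·log₂(0.099) = 0.3303
−0.166·log₂(0.166) = 0.4301
−0.120·log₂(0.120) = 0.3671
−0.181·log₂(0.181) = 0.4463
−0.213·log₂(0.213) = 0.4752
Sum ≈ 2.6720 → 2.6720 bits.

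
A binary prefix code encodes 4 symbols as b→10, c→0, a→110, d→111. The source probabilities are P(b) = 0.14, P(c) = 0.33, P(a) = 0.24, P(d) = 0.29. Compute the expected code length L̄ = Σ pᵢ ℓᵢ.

2.2 bits/symbol

L̄ = Σ pᵢ·ℓᵢ = 0.14·2 + 0.33·1 + 0.24·3 + 0.29·3 = 2.2 bits/symbol.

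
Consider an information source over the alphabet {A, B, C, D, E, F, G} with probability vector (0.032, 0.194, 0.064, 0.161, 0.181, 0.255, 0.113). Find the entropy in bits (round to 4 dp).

2.6004 bits

H = −Σ pᵢ log₂ pᵢ.
−0.032·log₂(0.032) = 0.1589
−0.194·log₂(0.194) = 0.4590
−0.064·log₂(0.064) = 0.2538
−0.161·log₂(0.161) = 0.4242
−0.181·log₂(0.181) = 0.4463
−0.255·log₂(0.255) = 0.5027
−0.113·log₂(0.113) = 0.3555
Sum ≈ 2.6004 → 2.6004 bits.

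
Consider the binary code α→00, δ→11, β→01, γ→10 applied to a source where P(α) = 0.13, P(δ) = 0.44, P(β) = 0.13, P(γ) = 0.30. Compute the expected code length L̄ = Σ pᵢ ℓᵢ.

2 bits/symbol

L̄ = Σ pᵢ·ℓᵢ = 0.13·2 + 0.44·2 + 0.13·2 + 0.30·2 = 2 bits/symbol.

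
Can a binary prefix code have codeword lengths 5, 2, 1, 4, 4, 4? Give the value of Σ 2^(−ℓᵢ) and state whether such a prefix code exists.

0.96875; yes

With common denominator 2^5 = 32: Σ 2^(−ℓᵢ) = 1/32 + 8/32 + 16/32 + 2/32 + 2/32 + 2/32 = 31/32 = 0.96875.
Kraft's inequality requires Σ ≤ 1; here Σ = 0.96875 ≤ 1, so such a prefix code exists.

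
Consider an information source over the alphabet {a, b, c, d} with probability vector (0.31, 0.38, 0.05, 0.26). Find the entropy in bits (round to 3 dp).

1.776 bits

H = −Σ pᵢ log₂ pᵢ.
−0.31·log₂(0.31) = 0.5238
−0.38·log₂(0.38) = 0.5305
−0.05·log₂(0.05) = 0.2161
−0.26·log₂(0.26) = 0.5053
Sum ≈ 1.7756 → 1.776 bits.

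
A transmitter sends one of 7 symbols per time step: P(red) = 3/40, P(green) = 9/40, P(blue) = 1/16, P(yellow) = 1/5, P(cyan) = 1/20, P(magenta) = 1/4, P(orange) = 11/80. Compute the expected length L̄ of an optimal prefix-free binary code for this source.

Repeatedly combine the two least-probable nodes; the expected code length is the sum of the merged weights.
merge 1/20 + 1/16 → 9/80
merge 3/40 + 9/80 → 3/16
merge 11/80 + 3/16 → 13/40
merge 1/5 + 9/40 → 17/40
merge 1/4 + 13/40 → 23/40
merge 17/40 + 23/40 → 1
L = 9/80 + 3/16 + 13/40 + 17/40 + 23/40 + 1 = 21/8 = 2.625 bits/symbol.

2.625 bits/symbol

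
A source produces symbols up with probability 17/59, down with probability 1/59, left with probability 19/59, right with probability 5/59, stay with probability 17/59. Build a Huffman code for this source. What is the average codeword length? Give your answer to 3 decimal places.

Repeatedly combine the two least-probable nodes; the expected code length is the sum of the merged weights.
merge 1/59 + 5/59 → 6/59
merge 6/59 + 17/59 → 23/59
merge 17/59 + 19/59 → 36/59
merge 23/59 + 36/59 → 1
L = 6/59 + 23/59 + 36/59 + 1 = 124/59 ≈ 2.102 bits/symbol.

2.102 bits/symbol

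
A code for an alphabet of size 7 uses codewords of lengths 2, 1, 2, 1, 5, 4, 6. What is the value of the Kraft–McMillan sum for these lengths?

1.609375

With common denominator 2^6 = 64: Σ 2^(−ℓᵢ) = 16/64 + 32/64 + 16/64 + 32/64 + 2/64 + 4/64 + 1/64 = 103/64 = 1.609375.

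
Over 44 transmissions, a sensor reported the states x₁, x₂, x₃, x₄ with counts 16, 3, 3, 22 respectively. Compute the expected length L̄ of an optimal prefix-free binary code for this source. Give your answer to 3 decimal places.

Probabilities are the counts divided by 44.
Repeatedly combine the two least-probable nodes; the expected code length is the sum of the merged weights.
merge 3/44 + 3/44 → 3/22
merge 3/22 + 4/11 → 1/2
merge 1/2 + 1/2 → 1
L = 3/22 + 1/2 + 1 = 18/11 ≈ 1.636 bits/symbol.

1.636 bits/symbol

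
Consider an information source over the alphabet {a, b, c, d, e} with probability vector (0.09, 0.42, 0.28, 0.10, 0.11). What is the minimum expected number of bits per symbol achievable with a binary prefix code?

Repeatedly combine the two least-probable nodes; the expected code length is the sum of the merged weights.
merge 9/100 + 1/10 → 19/100
merge 11/100 + 19/100 → 3/10
merge 7/25 + 3/10 → 29/50
merge 21/50 + 29/50 → 1
L = 19/100 + 3/10 + 29/50 + 1 = 207/100 = 2.07 bits/symbol.

2.07 bits/symbol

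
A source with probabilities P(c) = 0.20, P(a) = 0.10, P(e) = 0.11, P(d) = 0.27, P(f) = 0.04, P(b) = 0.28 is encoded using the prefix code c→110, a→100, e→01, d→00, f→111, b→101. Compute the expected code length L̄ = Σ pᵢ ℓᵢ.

L̄ = Σ pᵢ·ℓᵢ = 0.20·3 + 0.10·3 + 0.11·2 + 0.27·2 + 0.04·3 + 0.28·3 = 2.62 bits/symbol.

2.62 bits/symbol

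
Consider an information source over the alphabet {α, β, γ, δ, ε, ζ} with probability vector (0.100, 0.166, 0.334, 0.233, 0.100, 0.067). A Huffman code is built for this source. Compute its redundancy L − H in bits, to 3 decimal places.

0.059 bits

Entropy H = −Σ p log₂ p ≈ 2.3738 bits.
Huffman merges: 67/1000+1/10→167/1000; 1/10+83/500→133/500; 167/1000+233/1000→2/5; 133/500+167/500→3/5; 2/5+3/5→1. L = 2433/1000 ≈ 2.4330.
L − H = 2.4330 − 2.3738 = 0.059 bits.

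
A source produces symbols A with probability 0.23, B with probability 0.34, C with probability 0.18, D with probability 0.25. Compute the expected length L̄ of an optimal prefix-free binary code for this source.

2 bits/symbol

Repeatedly combine the two least-probable nodes; the expected code length is the sum of the merged weights.
merge 9/50 + 23/100 → 41/100
merge 1/4 + 17/50 → 59/100
merge 41/100 + 59/100 → 1
L = 41/100 + 59/100 + 1 = 2 bits/symbol.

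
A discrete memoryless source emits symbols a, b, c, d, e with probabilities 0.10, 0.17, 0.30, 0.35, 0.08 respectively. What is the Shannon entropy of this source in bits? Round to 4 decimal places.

2.1095 bits

H = −Σ pᵢ log₂ pᵢ.
−0.10·log₂(0.10) = 0.3322
−0.17·log₂(0.17) = 0.4346
−0.30·log₂(0.30) = 0.5211
−0.35·log₂(0.35) = 0.5301
−0.08·log₂(0.08) = 0.2915
Sum ≈ 2.1095 → 2.1095 bits.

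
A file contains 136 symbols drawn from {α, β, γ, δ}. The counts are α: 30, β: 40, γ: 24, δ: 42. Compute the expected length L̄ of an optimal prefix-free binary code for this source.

2 bits/symbol

Probabilities are the counts divided by 136.
Repeatedly combine the two least-probable nodes; the expected code length is the sum of the merged weights.
merge 3/17 + 15/68 → 27/68
merge 5/17 + 21/68 → 41/68
merge 27/68 + 41/68 → 1
L = 27/68 + 41/68 + 1 = 2 bits/symbol.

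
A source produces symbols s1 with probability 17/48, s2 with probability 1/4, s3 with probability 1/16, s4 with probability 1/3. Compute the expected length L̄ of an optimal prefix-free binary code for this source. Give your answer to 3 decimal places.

Repeatedly combine the two least-probable nodes; the expected code length is the sum of the merged weights.
merge 1/16 + 1/4 → 5/16
merge 5/16 + 1/3 → 31/48
merge 17/48 + 31/48 → 1
L = 5/16 + 31/48 + 1 = 47/24 ≈ 1.958 bits/symbol.

1.958 bits/symbol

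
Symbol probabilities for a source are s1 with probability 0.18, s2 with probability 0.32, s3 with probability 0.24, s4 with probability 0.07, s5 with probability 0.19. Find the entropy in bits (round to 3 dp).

H = −Σ pᵢ log₂ pᵢ.
−0.18·log₂(0.18) = 0.4453
−0.32·log₂(0.32) = 0.5260
−0.24·log₂(0.24) = 0.4941
−0.07·log₂(0.07) = 0.2686
−0.19·log₂(0.19) = 0.4552
Sum ≈ 2.1893 → 2.189 bits.

2.189 bits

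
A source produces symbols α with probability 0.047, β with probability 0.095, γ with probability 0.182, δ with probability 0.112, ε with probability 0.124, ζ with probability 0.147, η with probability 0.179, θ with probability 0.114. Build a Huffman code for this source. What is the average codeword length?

2.96 bits/symbol

Repeatedly combine the two least-probable nodes; the expected code length is the sum of the merged weights.
merge 47/1000 + 19/200 → 71/500
merge 14/125 + 57/500 → 113/500
merge 31/250 + 71/500 → 133/500
merge 147/1000 + 179/1000 → 163/500
merge 91/500 + 113/500 → 51/125
merge 133/500 + 163/500 → 74/125
merge 51/125 + 74/125 → 1
L = 71/500 + 113/500 + 133/500 + 163/500 + 51/125 + 74/125 + 1 = 74/25 = 2.96 bits/symbol.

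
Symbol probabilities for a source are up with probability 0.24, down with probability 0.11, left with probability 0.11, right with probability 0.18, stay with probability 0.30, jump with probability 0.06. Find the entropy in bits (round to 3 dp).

H = −Σ pᵢ log₂ pᵢ.
−0.24·log₂(0.24) = 0.4941
−0.11·log₂(0.11) = 0.3503
−0.11·log₂(0.11) = 0.3503
−0.18·log₂(0.18) = 0.4453
−0.30·log₂(0.30) = 0.5211
−0.06·log₂(0.06) = 0.2435
Sum ≈ 2.4046 → 2.405 bits.

2.405 bits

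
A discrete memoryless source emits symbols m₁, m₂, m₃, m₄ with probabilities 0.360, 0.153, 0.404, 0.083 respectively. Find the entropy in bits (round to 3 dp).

1.771 bits

H = −Σ pᵢ log₂ pᵢ.
−0.360·log₂(0.360) = 0.5306
−0.153·log₂(0.153) = 0.4144
−0.404·log₂(0.404) = 0.5283
−0.083·log₂(0.083) = 0.2980
Sum ≈ 1.7713 → 1.771 bits.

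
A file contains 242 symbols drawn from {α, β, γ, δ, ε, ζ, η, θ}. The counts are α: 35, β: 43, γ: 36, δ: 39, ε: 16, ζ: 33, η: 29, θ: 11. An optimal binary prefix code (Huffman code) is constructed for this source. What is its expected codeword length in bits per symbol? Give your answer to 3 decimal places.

2.934 bits/symbol

Probabilities are the counts divided by 242.
Repeatedly combine the two least-probable nodes; the expected code length is the sum of the merged weights.
merge 1/22 + 8/121 → 27/242
merge 27/242 + 29/242 → 28/121
merge 3/22 + 35/242 → 34/121
merge 18/121 + 39/242 → 75/242
merge 43/242 + 28/121 → 9/22
merge 34/121 + 75/242 → 13/22
merge 9/22 + 13/22 → 1
L = 27/242 + 28/121 + 34/121 + 75/242 + 9/22 + 13/22 + 1 = 355/121 ≈ 2.934 bits/symbol.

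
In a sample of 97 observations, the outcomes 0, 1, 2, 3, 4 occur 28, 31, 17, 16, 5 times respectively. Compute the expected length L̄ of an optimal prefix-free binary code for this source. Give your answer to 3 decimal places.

2.216 bits/symbol

Probabilities are the counts divided by 97.
Repeatedly combine the two least-probable nodes; the expected code length is the sum of the merged weights.
merge 5/97 + 16/97 → 21/97
merge 17/97 + 21/97 → 38/97
merge 28/97 + 31/97 → 59/97
merge 38/97 + 59/97 → 1
L = 21/97 + 38/97 + 59/97 + 1 = 215/97 ≈ 2.216 bits/symbol.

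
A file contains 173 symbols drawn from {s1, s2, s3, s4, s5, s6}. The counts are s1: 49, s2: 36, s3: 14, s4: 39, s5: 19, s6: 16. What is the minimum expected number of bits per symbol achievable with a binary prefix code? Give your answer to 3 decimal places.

Probabilities are the counts divided by 173.
Repeatedly combine the two least-probable nodes; the expected code length is the sum of the merged weights.
merge 14/173 + 16/173 → 30/173
merge 19/173 + 30/173 → 49/173
merge 36/173 + 39/173 → 75/173
merge 49/173 + 49/173 → 98/173
merge 75/173 + 98/173 → 1
L = 30/173 + 49/173 + 75/173 + 98/173 + 1 = 425/173 ≈ 2.457 bits/symbol.

2.457 bits/symbol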